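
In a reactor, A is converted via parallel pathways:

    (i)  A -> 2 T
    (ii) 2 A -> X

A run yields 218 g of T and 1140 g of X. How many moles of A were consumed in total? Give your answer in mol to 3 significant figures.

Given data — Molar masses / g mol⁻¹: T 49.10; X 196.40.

n(T) = 218 / 49.10 = 4.440 mol
n(X) = 1140 / 196.40 = 5.804 mol
n(A) via (i) = (1/2)×4.440 = 2.220 mol
n(A) via (ii) = (2/1)×5.804 = 11.61 mol
total n(A) = 2.220 + 11.61 = 13.83 mol

13.8 mol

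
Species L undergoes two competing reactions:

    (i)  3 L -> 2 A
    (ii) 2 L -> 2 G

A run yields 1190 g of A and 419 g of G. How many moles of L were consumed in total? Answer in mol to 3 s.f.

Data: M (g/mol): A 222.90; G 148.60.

10.8 mol

n(A) = 1190 / 222.90 = 5.339 mol
n(G) = 419 / 148.60 = 2.820 mol
n(L) via (i) = (3/2)×5.339 = 8.009 mol
n(L) via (ii) = (2/2)×2.820 = 2.820 mol
total n(L) = 8.009 + 2.820 = 10.83 mol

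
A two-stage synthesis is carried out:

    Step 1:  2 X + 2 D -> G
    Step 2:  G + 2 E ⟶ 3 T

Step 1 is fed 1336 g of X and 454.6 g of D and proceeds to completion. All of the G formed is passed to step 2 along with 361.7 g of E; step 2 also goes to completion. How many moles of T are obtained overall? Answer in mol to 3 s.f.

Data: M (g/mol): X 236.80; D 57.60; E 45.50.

Step 1:
n(X) = 1336 / 236.80 = 5.642 mol
n(D) = 454.6 / 57.60 = 7.892 mol
n/ν for X = 5.642/2 = 2.821
n/ν for D = 7.892/2 = 3.946
Smallest n/ν is X → limiting reagent.
n(G) produced = (1/2) × 5.642 = 2.821 mol
Step 2:
n(G) available = 2.821 mol
n(E) = 361.7 / 45.50 = 7.949 mol
n/ν for G = 2.821/1 = 2.821
n/ν for E = 7.949/2 = 3.975
Smallest n/ν is G → limiting reagent.
n(T) = (3/1) × 2.821 = 8.463 mol

8.46 mol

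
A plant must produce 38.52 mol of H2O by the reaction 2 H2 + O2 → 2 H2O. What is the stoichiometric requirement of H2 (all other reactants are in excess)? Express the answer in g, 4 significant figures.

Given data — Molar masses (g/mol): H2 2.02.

n(H2O) = 38.52 mol
n(H2) = (2/2) × 38.52 = 38.52 mol
mass = 38.52 × 2.02 = 77.81 g

77.81 g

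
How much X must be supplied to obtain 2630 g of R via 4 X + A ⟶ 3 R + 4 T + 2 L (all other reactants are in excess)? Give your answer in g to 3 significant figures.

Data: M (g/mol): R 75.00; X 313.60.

14700 g

n(R) = 2630 / 75.00 = 35.07 mol
n(X) = (4/3) × 35.07 = 46.76 mol
mass = 46.76 × 313.60 = 14660 g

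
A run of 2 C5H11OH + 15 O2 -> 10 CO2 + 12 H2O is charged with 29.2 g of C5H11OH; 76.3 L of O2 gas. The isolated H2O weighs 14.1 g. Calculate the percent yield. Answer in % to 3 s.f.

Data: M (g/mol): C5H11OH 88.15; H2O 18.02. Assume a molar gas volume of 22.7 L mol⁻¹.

n(C5H11OH) = 29.20 / 88.15 = 0.3313 mol
n(O2) = 76.30 / 22.7 = 3.361 mol
n/ν for C5H11OH = 0.3313/2 = 0.1657
n/ν for O2 = 3.361/15 = 0.2241
Smallest n/ν is C5H11OH → limiting reagent.
theoretical n(H2O) = (12/2) × 0.3313 = 1.988 mol → 35.82 g
% yield = 14.1 / 35.82 × 100 = 39.36 %

39.4 %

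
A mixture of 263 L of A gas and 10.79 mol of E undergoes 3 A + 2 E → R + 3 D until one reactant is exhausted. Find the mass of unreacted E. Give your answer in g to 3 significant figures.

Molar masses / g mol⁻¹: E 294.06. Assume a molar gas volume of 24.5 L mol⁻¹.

1070 g

n(A) = 263.0 / 24.5 = 10.73 mol
n(E) = 10.79 mol
n/ν → A: 3.577, E: 5.395; A is limiting.
E consumed = (2/3) × 10.73 = 7.153 mol
E remaining = 10.79 − 7.153 = 3.637 mol
mass = 3.637 × 294.06 = 1069 g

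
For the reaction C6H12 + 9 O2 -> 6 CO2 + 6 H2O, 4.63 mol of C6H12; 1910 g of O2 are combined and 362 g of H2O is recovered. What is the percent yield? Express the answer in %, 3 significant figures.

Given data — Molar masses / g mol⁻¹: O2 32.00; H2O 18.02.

n(C6H12) = 4.630 mol
n(O2) = 1910 / 32.00 = 59.69 mol
n/ν for C6H12 = 4.630/1 = 4.630
n/ν for O2 = 59.69/9 = 6.632
Smallest n/ν is C6H12 → limiting reagent.
theoretical n(H2O) = (6/1) × 4.630 = 27.78 mol → 500.6 g
% yield = 362 / 500.6 × 100 = 72.31 %

72.3 %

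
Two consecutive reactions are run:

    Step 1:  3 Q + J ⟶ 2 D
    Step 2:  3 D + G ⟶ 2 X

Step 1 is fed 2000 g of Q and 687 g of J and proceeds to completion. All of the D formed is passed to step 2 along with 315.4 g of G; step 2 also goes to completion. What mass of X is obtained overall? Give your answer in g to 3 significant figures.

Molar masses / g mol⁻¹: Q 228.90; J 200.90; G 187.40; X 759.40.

2560 g

Step 1:
n(Q) = 2000 / 228.90 = 8.737 mol
n(J) = 687.0 / 200.90 = 3.420 mol
n/ν for Q = 8.737/3 = 2.912
n/ν for J = 3.420/1 = 3.420
Smallest n/ν is Q → limiting reagent.
n(D) produced = (2/3) × 8.737 = 5.825 mol
Step 2:
n(D) available = 5.825 mol
n(G) = 315.4 / 187.40 = 1.683 mol
n/ν for D = 5.825/3 = 1.942
n/ν for G = 1.683/1 = 1.683
Smallest n/ν is G → limiting reagent.
n(X) = (2/1) × 1.683 = 3.366 mol
mass = 3.366 × 759.40 = 2556 g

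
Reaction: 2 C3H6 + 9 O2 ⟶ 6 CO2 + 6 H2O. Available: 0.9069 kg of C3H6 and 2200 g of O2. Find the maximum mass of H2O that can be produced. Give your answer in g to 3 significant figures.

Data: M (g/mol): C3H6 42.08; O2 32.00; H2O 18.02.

826 g

n(C3H6) = 0.9069×1000 / 42.08 = 21.55 mol
n(O2) = 2200 / 32.00 = 68.75 mol
n/ν → C3H6: 10.78, O2: 7.639; O2 is limiting.
n(H2O) = (6/9) × 68.75 = 45.83 mol
mass = 45.83 × 18.02 = 825.9 g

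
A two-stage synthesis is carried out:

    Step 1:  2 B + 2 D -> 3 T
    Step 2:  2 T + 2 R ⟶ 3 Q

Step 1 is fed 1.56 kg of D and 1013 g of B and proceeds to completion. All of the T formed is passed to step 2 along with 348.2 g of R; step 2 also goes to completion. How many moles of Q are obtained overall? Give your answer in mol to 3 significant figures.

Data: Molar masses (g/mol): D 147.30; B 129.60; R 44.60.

Step 1:
n(D) = 1.560×1000 / 147.30 = 10.59 mol
n(B) = 1013 / 129.60 = 7.816 mol
n/ν for D = 10.59/2 = 5.295
n/ν for B = 7.816/2 = 3.908
Smallest n/ν is B → limiting reagent.
n(T) produced = (3/2) × 7.816 = 11.72 mol
Step 2:
n(T) available = 11.72 mol
n(R) = 348.2 / 44.60 = 7.807 mol
n/ν for T = 11.72/2 = 5.860
n/ν for R = 7.807/2 = 3.904
Smallest n/ν is R → limiting reagent.
n(Q) = (3/2) × 7.807 = 11.71 mol

11.7 mol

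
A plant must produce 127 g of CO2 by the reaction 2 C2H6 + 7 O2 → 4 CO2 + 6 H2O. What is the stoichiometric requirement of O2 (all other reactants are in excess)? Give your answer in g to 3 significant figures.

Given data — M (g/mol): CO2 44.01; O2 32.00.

n(CO2) = 127 / 44.01 = 2.886 mol
n(O2) = (7/4) × 2.886 = 5.051 mol
mass = 5.051 × 32.00 = 161.6 g

162 g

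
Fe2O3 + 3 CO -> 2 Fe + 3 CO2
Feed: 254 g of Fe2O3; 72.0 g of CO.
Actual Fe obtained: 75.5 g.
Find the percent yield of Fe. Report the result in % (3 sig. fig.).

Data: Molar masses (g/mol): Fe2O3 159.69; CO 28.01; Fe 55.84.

78.9 %

n(Fe2O3) = 254.0 / 159.69 = 1.591 mol
n(CO) = 72.00 / 28.01 = 2.571 mol
n/ν → Fe2O3: 1.591, CO: 0.8570; CO is limiting.
theoretical n(Fe) = (2/3) × 2.571 = 1.714 mol → 95.71 g
% yield = 75.5 / 95.71 × 100 = 78.88 %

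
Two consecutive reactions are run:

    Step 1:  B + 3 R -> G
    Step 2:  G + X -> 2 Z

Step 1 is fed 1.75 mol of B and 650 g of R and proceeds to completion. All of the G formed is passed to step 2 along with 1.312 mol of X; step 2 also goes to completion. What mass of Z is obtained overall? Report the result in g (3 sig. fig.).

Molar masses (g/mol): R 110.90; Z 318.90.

Step 1:
n(B) = 1.750 mol
n(R) = 650.0 / 110.90 = 5.861 mol
n/ν for B = 1.750/1 = 1.750
n/ν for R = 5.861/3 = 1.954
Smallest n/ν is B → limiting reagent.
n(G) produced = (1/1) × 1.750 = 1.750 mol
Step 2:
n(G) available = 1.750 mol
n(X) = 1.312 mol
n/ν for G = 1.750/1 = 1.750
n/ν for X = 1.312/1 = 1.312
Smallest n/ν is X → limiting reagent.
n(Z) = (2/1) × 1.312 = 2.624 mol
mass = 2.624 × 318.90 = 836.8 g

837 g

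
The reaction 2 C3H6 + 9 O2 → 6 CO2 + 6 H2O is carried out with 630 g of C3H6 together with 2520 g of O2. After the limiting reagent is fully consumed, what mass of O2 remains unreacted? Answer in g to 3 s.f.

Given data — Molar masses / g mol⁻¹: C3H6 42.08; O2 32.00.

364 g

n(C3H6) = 630.0 / 42.08 = 14.97 mol
n(O2) = 2520 / 32.00 = 78.75 mol
n/ν → C3H6: 7.485, O2: 8.750; C3H6 is limiting.
O2 consumed = (9/2) × 14.97 = 67.37 mol
O2 remaining = 78.75 − 67.37 = 11.38 mol
mass = 11.38 × 32.00 = 364.2 g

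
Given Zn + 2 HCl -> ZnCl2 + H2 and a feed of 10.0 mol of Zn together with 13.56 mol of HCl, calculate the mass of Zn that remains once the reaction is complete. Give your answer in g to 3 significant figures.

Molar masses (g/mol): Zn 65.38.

n(Zn) = 10.00 mol
n(HCl) = 13.56 mol
n/ν → Zn: 10.00, HCl: 6.780; HCl is limiting.
Zn consumed = (1/2) × 13.56 = 6.780 mol
Zn remaining = 10.00 − 6.780 = 3.220 mol
mass = 3.220 × 65.38 = 210.5 g

211 g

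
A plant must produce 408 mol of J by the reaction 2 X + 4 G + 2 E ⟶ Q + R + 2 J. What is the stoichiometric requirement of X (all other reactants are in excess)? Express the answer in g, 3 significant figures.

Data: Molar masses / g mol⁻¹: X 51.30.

n(J) = 408.0 mol
n(X) = (2/2) × 408.0 = 408.0 mol
mass = 408.0 × 51.30 = 20930 g

20900 g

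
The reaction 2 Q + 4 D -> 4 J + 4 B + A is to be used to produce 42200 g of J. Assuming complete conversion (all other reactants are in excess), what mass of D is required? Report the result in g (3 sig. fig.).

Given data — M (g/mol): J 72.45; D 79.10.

46100 g

n(J) = 42200 / 72.45 = 582.5 mol
n(D) = (4/4) × 582.5 = 582.5 mol
mass = 582.5 × 79.10 = 46080 g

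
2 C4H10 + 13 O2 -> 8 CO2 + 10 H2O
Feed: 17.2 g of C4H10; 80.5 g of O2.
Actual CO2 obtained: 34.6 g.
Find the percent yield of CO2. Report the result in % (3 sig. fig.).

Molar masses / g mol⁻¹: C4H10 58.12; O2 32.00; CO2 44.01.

n(C4H10) = 17.20 / 58.12 = 0.2959 mol
n(O2) = 80.50 / 32.00 = 2.516 mol
n/ν → C4H10: 0.1480, O2: 0.1935; C4H10 is limiting.
theoretical n(CO2) = (8/2) × 0.2959 = 1.184 mol → 52.11 g
% yield = 34.6 / 52.11 × 100 = 66.40 %

66.4 %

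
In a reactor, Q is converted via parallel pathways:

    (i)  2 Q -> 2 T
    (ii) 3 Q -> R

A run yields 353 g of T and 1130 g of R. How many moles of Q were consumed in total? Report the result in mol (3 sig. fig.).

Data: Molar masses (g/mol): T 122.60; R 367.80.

12.1 mol

n(T) = 353 / 122.60 = 2.879 mol
n(R) = 1130 / 367.80 = 3.072 mol
n(Q) via (i) = (2/2)×2.879 = 2.879 mol
n(Q) via (ii) = (3/1)×3.072 = 9.216 mol
total n(Q) = 2.879 + 9.216 = 12.10 mol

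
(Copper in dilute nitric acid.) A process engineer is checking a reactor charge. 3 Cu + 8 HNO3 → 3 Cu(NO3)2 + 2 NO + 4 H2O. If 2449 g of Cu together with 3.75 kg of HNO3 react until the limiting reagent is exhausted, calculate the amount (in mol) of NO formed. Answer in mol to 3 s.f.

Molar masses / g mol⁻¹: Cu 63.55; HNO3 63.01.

14.9 mol

n(Cu) = 2449 / 63.55 = 38.54 mol
n(HNO3) = 3.750×1000 / 63.01 = 59.51 mol
n/ν → Cu: 12.85, HNO3: 7.439; HNO3 is limiting.
n(NO) = (2/8) × 59.51 = 14.88 mol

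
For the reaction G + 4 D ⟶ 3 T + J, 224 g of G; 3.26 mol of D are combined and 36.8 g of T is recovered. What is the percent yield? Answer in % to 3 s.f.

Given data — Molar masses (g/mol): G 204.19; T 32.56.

n(G) = 224.0 / 204.19 = 1.097 mol
n(D) = 3.260 mol
n/ν → G: 1.097, D: 0.8150; D is limiting.
theoretical n(T) = (3/4) × 3.260 = 2.445 mol → 79.61 g
% yield = 36.8 / 79.61 × 100 = 46.23 %

46.2 %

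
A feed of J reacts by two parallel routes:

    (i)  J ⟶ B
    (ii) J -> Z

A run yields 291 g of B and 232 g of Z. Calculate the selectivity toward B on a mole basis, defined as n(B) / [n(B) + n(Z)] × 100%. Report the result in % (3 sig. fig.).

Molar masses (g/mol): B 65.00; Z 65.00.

n(B) = 291 / 65.00 = 4.477 mol
n(Z) = 232 / 65.00 = 3.569 mol
selectivity = 4.477/(4.477+3.569) × 100 = 55.64 %

55.6 %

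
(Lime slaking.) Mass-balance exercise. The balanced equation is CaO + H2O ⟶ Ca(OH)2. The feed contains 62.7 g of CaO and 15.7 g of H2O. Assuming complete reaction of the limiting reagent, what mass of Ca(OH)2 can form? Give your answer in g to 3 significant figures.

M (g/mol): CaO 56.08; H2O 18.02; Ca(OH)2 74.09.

n(CaO) = 62.70 / 56.08 = 1.118 mol
n(H2O) = 15.70 / 18.02 = 0.8713 mol
n/ν for CaO = 1.118/1 = 1.118
n/ν for H2O = 0.8713/1 = 0.8713
Smallest n/ν is H2O → limiting reagent.
n(Ca(OH)2) = (1/1) × 0.8713 = 0.8713 mol
mass = 0.8713 × 74.09 = 64.55 g

64.6 g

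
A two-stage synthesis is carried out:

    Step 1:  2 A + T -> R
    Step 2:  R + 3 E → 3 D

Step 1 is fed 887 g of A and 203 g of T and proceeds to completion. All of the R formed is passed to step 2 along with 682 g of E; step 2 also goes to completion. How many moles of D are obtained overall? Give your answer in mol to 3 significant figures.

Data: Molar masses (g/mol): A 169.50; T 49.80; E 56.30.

7.85 mol

Step 1:
n(A) = 887.0 / 169.50 = 5.233 mol
n(T) = 203.0 / 49.80 = 4.076 mol
n/ν → A: 2.617, T: 4.076; A is limiting.
n(R) produced = (1/2) × 5.233 = 2.617 mol
Step 2:
n(R) available = 2.617 mol
n(E) = 682.0 / 56.30 = 12.11 mol
n/ν → R: 2.617, E: 4.037; R is limiting.
n(D) = (3/1) × 2.617 = 7.851 mol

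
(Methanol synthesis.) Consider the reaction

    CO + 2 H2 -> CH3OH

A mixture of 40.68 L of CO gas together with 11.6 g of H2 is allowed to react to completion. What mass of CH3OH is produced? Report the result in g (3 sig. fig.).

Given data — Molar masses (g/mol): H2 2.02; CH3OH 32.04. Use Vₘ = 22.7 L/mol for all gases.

n(CO) = 40.68 / 22.7 = 1.792 mol
n(H2) = 11.60 / 2.02 = 5.743 mol
n/ν → CO: 1.792, H2: 2.872; CO is limiting.
n(CH3OH) = (1/1) × 1.792 = 1.792 mol
mass = 1.792 × 32.04 = 57.42 g

57.4 g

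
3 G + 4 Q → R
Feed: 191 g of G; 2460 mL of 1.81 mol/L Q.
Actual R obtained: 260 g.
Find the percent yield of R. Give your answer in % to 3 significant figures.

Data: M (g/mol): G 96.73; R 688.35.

n(G) = 191.0 / 96.73 = 1.975 mol
n(Q) = 1.81 × 2460/1000 = 4.453 mol
n/ν for G = 1.975/3 = 0.6583
n/ν for Q = 4.453/4 = 1.113
Smallest n/ν is G → limiting reagent.
theoretical n(R) = (1/3) × 1.975 = 0.6583 mol → 453.1 g
% yield = 260 / 453.1 × 100 = 57.38 %

57.4 %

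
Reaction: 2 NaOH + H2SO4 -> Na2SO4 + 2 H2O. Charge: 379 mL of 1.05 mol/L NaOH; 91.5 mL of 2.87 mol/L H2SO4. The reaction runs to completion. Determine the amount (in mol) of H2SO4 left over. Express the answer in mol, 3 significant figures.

n(NaOH) = 1.05 × 379.0/1000 = 0.3980 mol
n(H2SO4) = 2.87 × 91.50/1000 = 0.2626 mol
n/ν → NaOH: 0.1990, H2SO4: 0.2626; NaOH is limiting.
H2SO4 consumed = (1/2) × 0.3980 = 0.1990 mol
H2SO4 remaining = 0.2626 − 0.1990 = 0.06360 mol

0.0636 mol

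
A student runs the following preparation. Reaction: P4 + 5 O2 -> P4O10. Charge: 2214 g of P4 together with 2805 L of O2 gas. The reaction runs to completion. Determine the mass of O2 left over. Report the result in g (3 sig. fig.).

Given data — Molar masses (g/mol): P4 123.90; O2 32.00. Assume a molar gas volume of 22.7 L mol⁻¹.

1100 g

n(P4) = 2214 / 123.90 = 17.87 mol
n(O2) = 2805 / 22.7 = 123.6 mol
n/ν → P4: 17.87, O2: 24.72; P4 is limiting.
O2 consumed = (5/1) × 17.87 = 89.35 mol
O2 remaining = 123.6 − 89.35 = 34.25 mol
mass = 34.25 × 32.00 = 1096 g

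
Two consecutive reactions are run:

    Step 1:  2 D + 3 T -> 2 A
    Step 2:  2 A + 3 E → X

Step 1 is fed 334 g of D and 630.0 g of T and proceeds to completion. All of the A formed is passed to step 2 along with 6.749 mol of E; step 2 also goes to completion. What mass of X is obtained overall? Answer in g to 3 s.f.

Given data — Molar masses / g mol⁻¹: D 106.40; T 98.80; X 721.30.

1130 g

Step 1:
n(D) = 334.0 / 106.40 = 3.139 mol
n(T) = 630.0 / 98.80 = 6.377 mol
n/ν → D: 1.570, T: 2.126; D is limiting.
n(A) produced = (2/2) × 3.139 = 3.139 mol
Step 2:
n(A) available = 3.139 mol
n(E) = 6.749 mol
n/ν → A: 1.570, E: 2.250; A is limiting.
n(X) = (1/2) × 3.139 = 1.570 mol
mass = 1.570 × 721.30 = 1132 g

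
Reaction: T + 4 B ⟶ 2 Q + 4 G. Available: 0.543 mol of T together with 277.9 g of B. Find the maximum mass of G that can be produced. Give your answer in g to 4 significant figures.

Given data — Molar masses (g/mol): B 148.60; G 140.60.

262.9 g

n(T) = 0.5430 mol
n(B) = 277.9 / 148.60 = 1.870 mol
n/ν → T: 0.5430, B: 0.4675; B is limiting.
n(G) = (4/4) × 1.870 = 1.870 mol
mass = 1.870 × 140.60 = 262.9 g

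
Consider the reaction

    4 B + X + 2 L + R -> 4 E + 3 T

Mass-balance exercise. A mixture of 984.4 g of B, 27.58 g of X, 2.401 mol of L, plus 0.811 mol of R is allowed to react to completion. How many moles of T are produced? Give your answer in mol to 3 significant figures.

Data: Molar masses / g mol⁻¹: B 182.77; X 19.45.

2.43 mol

n(B) = 984.4 / 182.77 = 5.386 mol
n(X) = 27.58 / 19.45 = 1.418 mol
n(L) = 2.401 mol
n(R) = 0.8110 mol
n/ν → B: 1.347, X: 1.418, L: 1.201, R: 0.8110; R is limiting.
n(T) = (3/1) × 0.8110 = 2.433 mol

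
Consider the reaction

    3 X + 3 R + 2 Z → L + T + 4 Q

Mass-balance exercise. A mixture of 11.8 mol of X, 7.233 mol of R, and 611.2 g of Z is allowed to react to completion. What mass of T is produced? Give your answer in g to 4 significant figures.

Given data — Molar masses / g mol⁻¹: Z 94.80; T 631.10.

n(X) = 11.80 mol
n(R) = 7.233 mol
n(Z) = 611.2 / 94.80 = 6.447 mol
n/ν for X = 11.80/3 = 3.933
n/ν for R = 7.233/3 = 2.411
n/ν for Z = 6.447/2 = 3.224
Smallest n/ν is R → limiting reagent.
n(T) = (1/3) × 7.233 = 2.411 mol
mass = 2.411 × 631.10 = 1522 g

1522 g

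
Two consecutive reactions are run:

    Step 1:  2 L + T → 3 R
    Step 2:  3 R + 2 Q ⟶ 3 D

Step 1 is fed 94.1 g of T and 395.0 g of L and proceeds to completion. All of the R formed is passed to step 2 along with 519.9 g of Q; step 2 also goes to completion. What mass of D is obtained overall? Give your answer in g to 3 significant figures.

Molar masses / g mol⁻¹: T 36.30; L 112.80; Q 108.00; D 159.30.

Step 1:
n(T) = 94.10 / 36.30 = 2.592 mol
n(L) = 395.0 / 112.80 = 3.502 mol
n/ν for T = 2.592/1 = 2.592
n/ν for L = 3.502/2 = 1.751
Smallest n/ν is L → limiting reagent.
n(R) produced = (3/2) × 3.502 = 5.253 mol
Step 2:
n(R) available = 5.253 mol
n(Q) = 519.9 / 108.00 = 4.814 mol
n/ν for R = 5.253/3 = 1.751
n/ν for Q = 4.814/2 = 2.407
Smallest n/ν is R → limiting reagent.
n(D) = (3/3) × 5.253 = 5.253 mol
mass = 5.253 × 159.30 = 836.8 g

837 g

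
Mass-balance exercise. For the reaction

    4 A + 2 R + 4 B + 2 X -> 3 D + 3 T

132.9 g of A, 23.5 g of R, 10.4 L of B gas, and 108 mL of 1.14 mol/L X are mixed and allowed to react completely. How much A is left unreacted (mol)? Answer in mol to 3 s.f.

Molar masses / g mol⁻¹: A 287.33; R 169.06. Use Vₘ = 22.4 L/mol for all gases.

0.216 mol

n(A) = 132.9 / 287.33 = 0.4625 mol
n(R) = 23.50 / 169.06 = 0.1390 mol
n(B) = 10.40 / 22.4 = 0.4643 mol
n(X) = 1.14 × 108.0/1000 = 0.1231 mol
n/ν → A: 0.1156, R: 0.06950, B: 0.1161, X: 0.06155; X is limiting.
A consumed = (4/2) × 0.1231 = 0.2462 mol
A remaining = 0.4625 − 0.2462 = 0.2163 mol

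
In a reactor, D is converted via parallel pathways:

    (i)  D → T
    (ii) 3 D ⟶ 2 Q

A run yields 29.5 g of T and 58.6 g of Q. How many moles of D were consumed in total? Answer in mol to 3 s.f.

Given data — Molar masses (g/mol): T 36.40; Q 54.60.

n(T) = 29.5 / 36.40 = 0.8104 mol
n(Q) = 58.6 / 54.60 = 1.073 mol
n(D) via (i) = (1/1)×0.8104 = 0.8104 mol
n(D) via (ii) = (3/2)×1.073 = 1.610 mol
total n(D) = 0.8104 + 1.610 = 2.420 mol

2.42 mol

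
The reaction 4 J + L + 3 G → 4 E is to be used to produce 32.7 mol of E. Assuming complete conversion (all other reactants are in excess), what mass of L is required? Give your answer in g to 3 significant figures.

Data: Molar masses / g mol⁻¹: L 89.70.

733 g

n(E) = 32.70 mol
n(L) = (1/4) × 32.70 = 8.175 mol
mass = 8.175 × 89.70 = 733.3 g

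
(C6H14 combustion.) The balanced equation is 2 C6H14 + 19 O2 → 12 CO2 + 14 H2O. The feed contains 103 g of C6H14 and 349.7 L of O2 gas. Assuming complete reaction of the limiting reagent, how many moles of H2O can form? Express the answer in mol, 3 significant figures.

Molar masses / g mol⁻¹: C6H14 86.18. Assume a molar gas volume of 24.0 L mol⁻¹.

n(C6H14) = 103.0 / 86.18 = 1.195 mol
n(O2) = 349.7 / 24.0 = 14.57 mol
n/ν for C6H14 = 1.195/2 = 0.5975
n/ν for O2 = 14.57/19 = 0.7668
Smallest n/ν is C6H14 → limiting reagent.
n(H2O) = (14/2) × 1.195 = 8.365 mol

8.37 mol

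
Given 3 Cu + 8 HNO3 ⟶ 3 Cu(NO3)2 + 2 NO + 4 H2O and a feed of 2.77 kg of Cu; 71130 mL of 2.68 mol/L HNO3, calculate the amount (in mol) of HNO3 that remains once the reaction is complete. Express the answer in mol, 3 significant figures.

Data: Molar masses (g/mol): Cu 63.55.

n(Cu) = 2.770×1000 / 63.55 = 43.59 mol
n(HNO3) = 2.68 × 71130/1000 = 190.6 mol
n/ν for Cu = 43.59/3 = 14.53
n/ν for HNO3 = 190.6/8 = 23.83
Smallest n/ν is Cu → limiting reagent.
HNO3 consumed = (8/3) × 43.59 = 116.2 mol
HNO3 remaining = 190.6 − 116.2 = 74.40 mol

74.4 mol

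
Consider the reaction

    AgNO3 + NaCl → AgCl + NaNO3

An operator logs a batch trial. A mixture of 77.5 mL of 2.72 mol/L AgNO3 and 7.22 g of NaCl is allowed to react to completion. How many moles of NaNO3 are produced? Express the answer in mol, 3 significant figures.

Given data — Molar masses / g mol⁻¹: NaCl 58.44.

0.124 mol

n(AgNO3) = 2.72 × 77.50/1000 = 0.2108 mol
n(NaCl) = 7.220 / 58.44 = 0.1235 mol
n/ν for AgNO3 = 0.2108/1 = 0.2108
n/ν for NaCl = 0.1235/1 = 0.1235
Smallest n/ν is NaCl → limiting reagent.
n(NaNO3) = (1/1) × 0.1235 = 0.1235 mol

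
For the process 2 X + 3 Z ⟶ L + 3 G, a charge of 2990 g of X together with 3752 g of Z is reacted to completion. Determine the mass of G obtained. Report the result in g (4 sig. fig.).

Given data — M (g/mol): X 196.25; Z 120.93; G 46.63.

n(X) = 2990 / 196.25 = 15.24 mol
n(Z) = 3752 / 120.93 = 31.03 mol
n/ν for X = 15.24/2 = 7.620
n/ν for Z = 31.03/3 = 10.34
Smallest n/ν is X → limiting reagent.
n(G) = (3/2) × 15.24 = 22.86 mol
mass = 22.86 × 46.63 = 1066 g

1066 g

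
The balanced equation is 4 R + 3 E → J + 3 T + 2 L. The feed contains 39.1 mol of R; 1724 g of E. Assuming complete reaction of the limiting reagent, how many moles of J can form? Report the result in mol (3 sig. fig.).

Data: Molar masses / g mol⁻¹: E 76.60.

n(R) = 39.10 mol
n(E) = 1724 / 76.60 = 22.51 mol
n/ν for R = 39.10/4 = 9.775
n/ν for E = 22.51/3 = 7.503
Smallest n/ν is E → limiting reagent.
n(J) = (1/3) × 22.51 = 7.503 mol

7.50 mol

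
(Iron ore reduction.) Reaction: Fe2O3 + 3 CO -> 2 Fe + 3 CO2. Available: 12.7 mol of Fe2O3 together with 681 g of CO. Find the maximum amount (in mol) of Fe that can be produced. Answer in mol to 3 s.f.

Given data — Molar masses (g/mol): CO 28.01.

n(Fe2O3) = 12.70 mol
n(CO) = 681.0 / 28.01 = 24.31 mol
n/ν → Fe2O3: 12.70, CO: 8.103; CO is limiting.
n(Fe) = (2/3) × 24.31 = 16.21 mol

16.2 mol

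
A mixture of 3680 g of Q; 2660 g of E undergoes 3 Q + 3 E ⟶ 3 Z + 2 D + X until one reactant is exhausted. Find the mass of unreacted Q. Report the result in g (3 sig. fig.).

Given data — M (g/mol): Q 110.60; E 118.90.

1210 g

n(Q) = 3680 / 110.60 = 33.27 mol
n(E) = 2660 / 118.90 = 22.37 mol
n/ν for Q = 33.27/3 = 11.09
n/ν for E = 22.37/3 = 7.457
Smallest n/ν is E → limiting reagent.
Q consumed = (3/3) × 22.37 = 22.37 mol
Q remaining = 33.27 − 22.37 = 10.90 mol
mass = 10.90 × 110.60 = 1206 g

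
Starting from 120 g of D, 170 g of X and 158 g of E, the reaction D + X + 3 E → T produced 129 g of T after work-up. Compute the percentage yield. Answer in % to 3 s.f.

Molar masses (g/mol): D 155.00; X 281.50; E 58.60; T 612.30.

n(D) = 120.0 / 155.00 = 0.7742 mol
n(X) = 170.0 / 281.50 = 0.6039 mol
n(E) = 158.0 / 58.60 = 2.696 mol
n/ν for D = 0.7742/1 = 0.7742
n/ν for X = 0.6039/1 = 0.6039
n/ν for E = 2.696/3 = 0.8987
Smallest n/ν is X → limiting reagent.
theoretical n(T) = (1/1) × 0.6039 = 0.6039 mol → 369.8 g
% yield = 129 / 369.8 × 100 = 34.88 %

34.9 %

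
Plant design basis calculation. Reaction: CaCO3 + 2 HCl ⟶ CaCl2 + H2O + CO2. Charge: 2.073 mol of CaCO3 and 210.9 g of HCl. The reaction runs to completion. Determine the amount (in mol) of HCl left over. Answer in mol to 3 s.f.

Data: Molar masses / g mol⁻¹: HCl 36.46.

1.64 mol

n(CaCO3) = 2.073 mol
n(HCl) = 210.9 / 36.46 = 5.784 mol
n/ν for CaCO3 = 2.073/1 = 2.073
n/ν for HCl = 5.784/2 = 2.892
Smallest n/ν is CaCO3 → limiting reagent.
HCl consumed = (2/1) × 2.073 = 4.146 mol
HCl remaining = 5.784 − 4.146 = 1.638 mol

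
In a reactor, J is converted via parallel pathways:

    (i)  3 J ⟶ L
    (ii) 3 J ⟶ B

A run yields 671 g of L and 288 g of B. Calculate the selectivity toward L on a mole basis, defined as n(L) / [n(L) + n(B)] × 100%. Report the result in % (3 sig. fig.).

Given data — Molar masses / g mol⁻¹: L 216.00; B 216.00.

70.0 %

n(L) = 671 / 216.00 = 3.106 mol
n(B) = 288 / 216.00 = 1.333 mol
selectivity = 3.106/(3.106+1.333) × 100 = 69.97 %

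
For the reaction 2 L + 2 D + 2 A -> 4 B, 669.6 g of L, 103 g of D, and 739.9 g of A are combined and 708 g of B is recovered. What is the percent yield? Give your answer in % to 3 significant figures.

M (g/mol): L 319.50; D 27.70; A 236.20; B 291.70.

n(L) = 669.6 / 319.50 = 2.096 mol
n(D) = 103.0 / 27.70 = 3.718 mol
n(A) = 739.9 / 236.20 = 3.133 mol
n/ν for L = 2.096/2 = 1.048
n/ν for D = 3.718/2 = 1.859
n/ν for A = 3.133/2 = 1.567
Smallest n/ν is L → limiting reagent.
theoretical n(B) = (4/2) × 2.096 = 4.192 mol → 1223 g
% yield = 708 / 1223 × 100 = 57.89 %

57.9 %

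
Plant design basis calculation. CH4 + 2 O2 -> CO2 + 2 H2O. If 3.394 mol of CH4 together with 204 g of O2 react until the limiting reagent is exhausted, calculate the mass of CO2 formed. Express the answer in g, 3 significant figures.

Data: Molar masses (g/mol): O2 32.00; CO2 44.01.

140 g

n(CH4) = 3.394 mol
n(O2) = 204.0 / 32.00 = 6.375 mol
n/ν → CH4: 3.394, O2: 3.188; O2 is limiting.
n(CO2) = (1/2) × 6.375 = 3.188 mol
mass = 3.188 × 44.01 = 140.3 g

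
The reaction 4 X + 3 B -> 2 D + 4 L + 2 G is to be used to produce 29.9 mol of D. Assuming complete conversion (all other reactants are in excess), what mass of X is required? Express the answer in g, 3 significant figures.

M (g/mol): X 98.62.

5900 g

n(D) = 29.90 mol
n(X) = (4/2) × 29.90 = 59.80 mol
mass = 59.80 × 98.62 = 5897 g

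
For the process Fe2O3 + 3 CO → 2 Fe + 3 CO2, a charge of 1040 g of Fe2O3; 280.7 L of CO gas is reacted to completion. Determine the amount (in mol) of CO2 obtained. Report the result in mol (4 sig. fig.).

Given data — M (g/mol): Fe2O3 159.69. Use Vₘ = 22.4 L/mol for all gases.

n(Fe2O3) = 1040 / 159.69 = 6.513 mol
n(CO) = 280.7 / 22.4 = 12.53 mol
n/ν for Fe2O3 = 6.513/1 = 6.513
n/ν for CO = 12.53/3 = 4.177
Smallest n/ν is CO → limiting reagent.
n(CO2) = (3/3) × 12.53 = 12.53 mol

12.53 mol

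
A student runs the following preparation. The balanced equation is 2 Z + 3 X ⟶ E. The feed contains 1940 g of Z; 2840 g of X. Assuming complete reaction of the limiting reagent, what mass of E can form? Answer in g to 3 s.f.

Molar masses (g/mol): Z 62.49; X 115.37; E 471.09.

3870 g

n(Z) = 1940 / 62.49 = 31.04 mol
n(X) = 2840 / 115.37 = 24.62 mol
n/ν for Z = 31.04/2 = 15.52
n/ν for X = 24.62/3 = 8.207
Smallest n/ν is X → limiting reagent.
n(E) = (1/3) × 24.62 = 8.207 mol
mass = 8.207 × 471.09 = 3866 g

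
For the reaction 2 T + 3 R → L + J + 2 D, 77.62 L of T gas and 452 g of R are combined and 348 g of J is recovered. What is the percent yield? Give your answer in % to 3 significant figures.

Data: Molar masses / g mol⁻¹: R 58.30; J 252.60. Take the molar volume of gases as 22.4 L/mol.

n(T) = 77.62 / 22.4 = 3.465 mol
n(R) = 452.0 / 58.30 = 7.753 mol
n/ν → T: 1.733, R: 2.584; T is limiting.
theoretical n(J) = (1/2) × 3.465 = 1.733 mol → 437.8 g
% yield = 348 / 437.8 × 100 = 79.49 %

79.5 %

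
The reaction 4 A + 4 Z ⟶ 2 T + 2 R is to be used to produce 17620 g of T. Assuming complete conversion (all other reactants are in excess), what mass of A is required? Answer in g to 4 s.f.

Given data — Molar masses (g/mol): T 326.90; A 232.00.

n(T) = 17620 / 326.90 = 53.90 mol
n(A) = (4/2) × 53.90 = 107.8 mol
mass = 107.8 × 232.00 = 25010 g

25010 g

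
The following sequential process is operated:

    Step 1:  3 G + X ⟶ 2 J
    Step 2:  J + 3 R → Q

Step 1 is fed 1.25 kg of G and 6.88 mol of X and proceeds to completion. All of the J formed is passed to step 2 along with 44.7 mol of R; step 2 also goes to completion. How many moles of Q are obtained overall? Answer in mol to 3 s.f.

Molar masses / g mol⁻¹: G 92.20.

9.04 mol

Step 1:
n(G) = 1.250×1000 / 92.20 = 13.56 mol
n(X) = 6.880 mol
n/ν → G: 4.520, X: 6.880; G is limiting.
n(J) produced = (2/3) × 13.56 = 9.040 mol
Step 2:
n(J) available = 9.040 mol
n(R) = 44.70 mol
n/ν → J: 9.040, R: 14.90; J is limiting.
n(Q) = (1/1) × 9.040 = 9.040 mol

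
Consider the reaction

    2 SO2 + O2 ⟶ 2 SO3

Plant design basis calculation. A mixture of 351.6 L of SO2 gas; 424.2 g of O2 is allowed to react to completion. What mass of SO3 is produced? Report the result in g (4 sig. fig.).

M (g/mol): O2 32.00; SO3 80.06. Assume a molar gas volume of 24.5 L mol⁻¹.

1149 g

n(SO2) = 351.6 / 24.5 = 14.35 mol
n(O2) = 424.2 / 32.00 = 13.26 mol
n/ν for SO2 = 14.35/2 = 7.175
n/ν for O2 = 13.26/1 = 13.26
Smallest n/ν is SO2 → limiting reagent.
n(SO3) = (2/2) × 14.35 = 14.35 mol
mass = 14.35 × 80.06 = 1149 g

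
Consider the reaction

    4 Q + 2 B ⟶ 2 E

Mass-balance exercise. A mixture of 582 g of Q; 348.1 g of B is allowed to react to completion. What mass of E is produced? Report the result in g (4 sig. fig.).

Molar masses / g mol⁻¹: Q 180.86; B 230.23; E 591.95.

n(Q) = 582.0 / 180.86 = 3.218 mol
n(B) = 348.1 / 230.23 = 1.512 mol
n/ν → Q: 0.8045, B: 0.7560; B is limiting.
n(E) = (2/2) × 1.512 = 1.512 mol
mass = 1.512 × 591.95 = 895.0 g

895.0 g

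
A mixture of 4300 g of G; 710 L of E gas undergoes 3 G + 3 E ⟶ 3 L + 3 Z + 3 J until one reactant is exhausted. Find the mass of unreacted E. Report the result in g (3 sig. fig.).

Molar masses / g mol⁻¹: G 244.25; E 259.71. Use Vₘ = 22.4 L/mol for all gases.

n(G) = 4300 / 244.25 = 17.60 mol
n(E) = 710.0 / 22.4 = 31.70 mol
n/ν for G = 17.60/3 = 5.867
n/ν for E = 31.70/3 = 10.57
Smallest n/ν is G → limiting reagent.
E consumed = (3/3) × 17.60 = 17.60 mol
E remaining = 31.70 − 17.60 = 14.10 mol
mass = 14.10 × 259.71 = 3662 g

3660 g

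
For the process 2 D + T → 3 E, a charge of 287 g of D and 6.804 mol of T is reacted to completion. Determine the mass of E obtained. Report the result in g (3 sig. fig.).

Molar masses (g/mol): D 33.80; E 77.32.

985 g

n(D) = 287.0 / 33.80 = 8.491 mol
n(T) = 6.804 mol
n/ν → D: 4.246, T: 6.804; D is limiting.
n(E) = (3/2) × 8.491 = 12.74 mol
mass = 12.74 × 77.32 = 985.1 g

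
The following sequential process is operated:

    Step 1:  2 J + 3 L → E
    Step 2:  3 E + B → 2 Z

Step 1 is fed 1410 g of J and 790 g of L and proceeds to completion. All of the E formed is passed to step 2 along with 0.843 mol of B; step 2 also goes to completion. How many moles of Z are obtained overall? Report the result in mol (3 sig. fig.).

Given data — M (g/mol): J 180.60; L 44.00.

1.69 mol

Step 1:
n(J) = 1410 / 180.60 = 7.807 mol
n(L) = 790.0 / 44.00 = 17.95 mol
n/ν for J = 7.807/2 = 3.904
n/ν for L = 17.95/3 = 5.983
Smallest n/ν is J → limiting reagent.
n(E) produced = (1/2) × 7.807 = 3.904 mol
Step 2:
n(E) available = 3.904 mol
n(B) = 0.8430 mol
n/ν for E = 3.904/3 = 1.301
n/ν for B = 0.8430/1 = 0.8430
Smallest n/ν is B → limiting reagent.
n(Z) = (2/1) × 0.8430 = 1.686 mol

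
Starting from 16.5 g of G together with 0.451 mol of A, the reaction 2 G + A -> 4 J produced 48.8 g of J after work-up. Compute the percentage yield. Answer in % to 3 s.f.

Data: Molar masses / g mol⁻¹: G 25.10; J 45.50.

n(G) = 16.50 / 25.10 = 0.6574 mol
n(A) = 0.4510 mol
n/ν for G = 0.6574/2 = 0.3287
n/ν for A = 0.4510/1 = 0.4510
Smallest n/ν is G → limiting reagent.
theoretical n(J) = (4/2) × 0.6574 = 1.315 mol → 59.83 g
% yield = 48.8 / 59.83 × 100 = 81.56 %

81.6 %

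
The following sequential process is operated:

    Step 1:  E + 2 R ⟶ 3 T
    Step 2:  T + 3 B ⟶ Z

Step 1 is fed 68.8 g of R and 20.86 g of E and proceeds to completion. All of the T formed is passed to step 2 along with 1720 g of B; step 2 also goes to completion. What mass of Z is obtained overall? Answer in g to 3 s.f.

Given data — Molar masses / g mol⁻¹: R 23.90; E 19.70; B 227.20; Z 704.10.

Step 1:
n(R) = 68.80 / 23.90 = 2.879 mol
n(E) = 20.86 / 19.70 = 1.059 mol
n/ν for R = 2.879/2 = 1.440
n/ν for E = 1.059/1 = 1.059
Smallest n/ν is E → limiting reagent.
n(T) produced = (3/1) × 1.059 = 3.177 mol
Step 2:
n(T) available = 3.177 mol
n(B) = 1720 / 227.20 = 7.570 mol
n/ν for T = 3.177/1 = 3.177
n/ν for B = 7.570/3 = 2.523
Smallest n/ν is B → limiting reagent.
n(Z) = (1/3) × 7.570 = 2.523 mol
mass = 2.523 × 704.10 = 1776 g

1780 g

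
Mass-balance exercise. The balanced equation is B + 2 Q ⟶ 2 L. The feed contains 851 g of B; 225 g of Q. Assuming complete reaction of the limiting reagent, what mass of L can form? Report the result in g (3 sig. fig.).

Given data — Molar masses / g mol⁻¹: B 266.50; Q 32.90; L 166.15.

1060 g

n(B) = 851.0 / 266.50 = 3.193 mol
n(Q) = 225.0 / 32.90 = 6.839 mol
n/ν for B = 3.193/1 = 3.193
n/ν for Q = 6.839/2 = 3.420
Smallest n/ν is B → limiting reagent.
n(L) = (2/1) × 3.193 = 6.386 mol
mass = 6.386 × 166.15 = 1061 g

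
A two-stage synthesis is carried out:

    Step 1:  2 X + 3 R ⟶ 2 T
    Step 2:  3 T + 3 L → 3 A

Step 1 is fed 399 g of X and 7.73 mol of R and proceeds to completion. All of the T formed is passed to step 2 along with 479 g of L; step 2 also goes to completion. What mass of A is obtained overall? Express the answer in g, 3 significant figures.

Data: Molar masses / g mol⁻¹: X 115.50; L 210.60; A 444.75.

Step 1:
n(X) = 399.0 / 115.50 = 3.455 mol
n(R) = 7.730 mol
n/ν for X = 3.455/2 = 1.728
n/ν for R = 7.730/3 = 2.577
Smallest n/ν is X → limiting reagent.
n(T) produced = (2/2) × 3.455 = 3.455 mol
Step 2:
n(T) available = 3.455 mol
n(L) = 479.0 / 210.60 = 2.274 mol
n/ν for T = 3.455/3 = 1.152
n/ν for L = 2.274/3 = 0.7580
Smallest n/ν is L → limiting reagent.
n(A) = (3/3) × 2.274 = 2.274 mol
mass = 2.274 × 444.75 = 1011 g

1010 g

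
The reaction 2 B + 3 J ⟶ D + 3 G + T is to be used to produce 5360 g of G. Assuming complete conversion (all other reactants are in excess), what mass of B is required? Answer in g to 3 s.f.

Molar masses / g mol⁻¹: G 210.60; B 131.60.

2230 g

n(G) = 5360 / 210.60 = 25.45 mol
n(B) = (2/3) × 25.45 = 16.97 mol
mass = 16.97 × 131.60 = 2233 g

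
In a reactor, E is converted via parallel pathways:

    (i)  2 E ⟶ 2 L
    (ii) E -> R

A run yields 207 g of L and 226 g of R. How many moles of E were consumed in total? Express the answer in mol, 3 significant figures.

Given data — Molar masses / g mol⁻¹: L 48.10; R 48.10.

9.00 mol

n(L) = 207 / 48.10 = 4.304 mol
n(R) = 226 / 48.10 = 4.699 mol
n(E) via (i) = (2/2)×4.304 = 4.304 mol
n(E) via (ii) = (1/1)×4.699 = 4.699 mol
total n(E) = 4.304 + 4.699 = 9.003 mol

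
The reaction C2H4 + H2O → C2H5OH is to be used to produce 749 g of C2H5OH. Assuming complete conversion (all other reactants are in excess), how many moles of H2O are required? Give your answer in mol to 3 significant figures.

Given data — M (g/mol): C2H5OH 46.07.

16.3 mol

n(C2H5OH) = 749 / 46.07 = 16.26 mol
n(H2O) = (1/1) × 16.26 = 16.26 mol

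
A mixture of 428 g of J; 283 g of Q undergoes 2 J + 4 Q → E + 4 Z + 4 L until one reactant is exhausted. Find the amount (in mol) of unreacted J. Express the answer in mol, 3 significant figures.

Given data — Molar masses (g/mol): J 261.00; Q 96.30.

n(J) = 428.0 / 261.00 = 1.640 mol
n(Q) = 283.0 / 96.30 = 2.939 mol
n/ν for J = 1.640/2 = 0.8200
n/ν for Q = 2.939/4 = 0.7348
Smallest n/ν is Q → limiting reagent.
J consumed = (2/4) × 2.939 = 1.470 mol
J remaining = 1.640 − 1.470 = 0.1700 mol

0.170 mol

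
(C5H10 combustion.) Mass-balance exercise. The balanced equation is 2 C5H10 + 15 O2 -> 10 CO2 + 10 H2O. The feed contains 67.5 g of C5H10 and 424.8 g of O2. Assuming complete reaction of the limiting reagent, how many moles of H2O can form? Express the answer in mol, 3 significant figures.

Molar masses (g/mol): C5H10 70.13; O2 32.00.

n(C5H10) = 67.50 / 70.13 = 0.9625 mol
n(O2) = 424.8 / 32.00 = 13.28 mol
n/ν for C5H10 = 0.9625/2 = 0.4813
n/ν for O2 = 13.28/15 = 0.8853
Smallest n/ν is C5H10 → limiting reagent.
n(H2O) = (10/2) × 0.9625 = 4.813 mol

4.81 mol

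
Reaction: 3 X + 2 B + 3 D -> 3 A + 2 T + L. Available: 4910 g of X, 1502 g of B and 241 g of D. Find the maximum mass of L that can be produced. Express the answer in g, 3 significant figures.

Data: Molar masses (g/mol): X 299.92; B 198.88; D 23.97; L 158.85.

532 g

n(X) = 4910 / 299.92 = 16.37 mol
n(B) = 1502 / 198.88 = 7.552 mol
n(D) = 241.0 / 23.97 = 10.05 mol
n/ν for X = 16.37/3 = 5.457
n/ν for B = 7.552/2 = 3.776
n/ν for D = 10.05/3 = 3.350
Smallest n/ν is D → limiting reagent.
n(L) = (1/3) × 10.05 = 3.350 mol
mass = 3.350 × 158.85 = 532.1 g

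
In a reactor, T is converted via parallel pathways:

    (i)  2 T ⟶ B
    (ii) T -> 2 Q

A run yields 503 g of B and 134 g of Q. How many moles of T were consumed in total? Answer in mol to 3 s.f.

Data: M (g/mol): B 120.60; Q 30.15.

10.6 mol

n(B) = 503 / 120.60 = 4.171 mol
n(Q) = 134 / 30.15 = 4.444 mol
n(T) via (i) = (2/1)×4.171 = 8.342 mol
n(T) via (ii) = (1/2)×4.444 = 2.222 mol
total n(T) = 8.342 + 2.222 = 10.56 mol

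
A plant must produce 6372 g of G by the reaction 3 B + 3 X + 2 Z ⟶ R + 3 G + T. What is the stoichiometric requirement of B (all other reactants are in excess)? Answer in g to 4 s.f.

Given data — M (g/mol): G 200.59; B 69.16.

n(G) = 6372 / 200.59 = 31.77 mol
n(B) = (3/3) × 31.77 = 31.77 mol
mass = 31.77 × 69.16 = 2197 g

2197 g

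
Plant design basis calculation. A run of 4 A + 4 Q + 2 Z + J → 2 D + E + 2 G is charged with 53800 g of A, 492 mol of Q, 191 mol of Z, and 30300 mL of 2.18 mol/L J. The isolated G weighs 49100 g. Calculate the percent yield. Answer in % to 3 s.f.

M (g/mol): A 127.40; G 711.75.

n(A) = 53800 / 127.40 = 422.3 mol
n(Q) = 492.0 mol
n(Z) = 191.0 mol
n(J) = 2.18 × 30300/1000 = 66.05 mol
n/ν → A: 105.6, Q: 123.0, Z: 95.50, J: 66.05; J is limiting.
theoretical n(G) = (2/1) × 66.05 = 132.1 mol → 94020 g
% yield = 49100 / 94020 × 100 = 52.22 %

52.2 %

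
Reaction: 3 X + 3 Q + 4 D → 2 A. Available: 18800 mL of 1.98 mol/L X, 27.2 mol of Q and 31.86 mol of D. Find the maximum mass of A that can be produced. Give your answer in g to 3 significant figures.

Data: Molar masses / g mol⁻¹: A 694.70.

11100 g

n(X) = 1.98 × 18800/1000 = 37.22 mol
n(Q) = 27.20 mol
n(D) = 31.86 mol
n/ν for X = 37.22/3 = 12.41
n/ν for Q = 27.20/3 = 9.067
n/ν for D = 31.86/4 = 7.965
Smallest n/ν is D → limiting reagent.
n(A) = (2/4) × 31.86 = 15.93 mol
mass = 15.93 × 694.70 = 11070 g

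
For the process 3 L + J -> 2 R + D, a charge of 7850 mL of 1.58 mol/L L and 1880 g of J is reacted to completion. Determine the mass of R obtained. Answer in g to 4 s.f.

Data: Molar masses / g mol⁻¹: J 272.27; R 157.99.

n(L) = 1.58 × 7850/1000 = 12.40 mol
n(J) = 1880 / 272.27 = 6.905 mol
n/ν for L = 12.40/3 = 4.133
n/ν for J = 6.905/1 = 6.905
Smallest n/ν is L → limiting reagent.
n(R) = (2/3) × 12.40 = 8.267 mol
mass = 8.267 × 157.99 = 1306 g

1306 g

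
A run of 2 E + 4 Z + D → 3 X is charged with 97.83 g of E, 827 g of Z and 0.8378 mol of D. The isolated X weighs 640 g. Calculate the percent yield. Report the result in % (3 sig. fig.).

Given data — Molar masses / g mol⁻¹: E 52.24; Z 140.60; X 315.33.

80.8 %

n(E) = 97.83 / 52.24 = 1.873 mol
n(Z) = 827.0 / 140.60 = 5.882 mol
n(D) = 0.8378 mol
n/ν for E = 1.873/2 = 0.9365
n/ν for Z = 5.882/4 = 1.471
n/ν for D = 0.8378/1 = 0.8378
Smallest n/ν is D → limiting reagent.
theoretical n(X) = (3/1) × 0.8378 = 2.513 mol → 792.4 g
% yield = 640 / 792.4 × 100 = 80.77 %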